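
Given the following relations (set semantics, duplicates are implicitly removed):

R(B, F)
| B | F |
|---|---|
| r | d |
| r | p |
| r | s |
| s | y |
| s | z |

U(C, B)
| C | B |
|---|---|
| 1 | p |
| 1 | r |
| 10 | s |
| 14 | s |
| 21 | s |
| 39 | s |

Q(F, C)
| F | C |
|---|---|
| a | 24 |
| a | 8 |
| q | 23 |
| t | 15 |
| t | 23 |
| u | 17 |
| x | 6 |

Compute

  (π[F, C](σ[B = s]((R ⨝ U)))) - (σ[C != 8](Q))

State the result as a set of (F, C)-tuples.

Joining R and U on B yields {(r, d, 1), (r, p, 1), (r, s, 1), (s, y, 10), (s, y, 14), (s, y, 21), (s, y, 39), (s, z, 10), (s, z, 14), (s, z, 21), (s, z, 39)}.
Selection B = s: {(s, y, 10), (s, y, 14), (s, y, 21), (s, y, 39), (s, z, 10), (s, z, 14), (s, z, 21), (s, z, 39)}
π_{F, C} gives {(y, 10), (y, 14), (y, 21), (y, 39), (z, 10), (z, 14), (z, 21), (z, 39)}.
Selection C != 8: {(a, 24), (q, 23), (t, 15), (t, 23), (u, 17), (x, 6)}
Difference: {(y, 10), (y, 14), (y, 21), (y, 39), (z, 10), (z, 14), (z, 21), (z, 39)} with {(a, 24), (q, 23), (t, 15), (t, 23), (u, 17), (x, 6)} → {(y, 10), (y, 14), (y, 21), (y, 39), (z, 10), (z, 14), (z, 21), (z, 39)}

{(y, 10), (y, 14), (y, 21), (y, 39), (z, 10), (z, 14), (z, 21), (z, 39)}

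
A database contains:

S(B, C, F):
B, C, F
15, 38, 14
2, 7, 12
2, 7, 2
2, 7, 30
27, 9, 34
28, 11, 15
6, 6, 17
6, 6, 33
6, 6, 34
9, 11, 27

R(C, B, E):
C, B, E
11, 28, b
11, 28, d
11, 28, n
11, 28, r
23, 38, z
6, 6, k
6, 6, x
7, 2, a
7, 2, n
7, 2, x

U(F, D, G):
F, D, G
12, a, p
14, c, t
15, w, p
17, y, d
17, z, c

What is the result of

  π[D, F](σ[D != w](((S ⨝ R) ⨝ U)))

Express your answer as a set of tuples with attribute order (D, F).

S ⋈ R (natural join on B, C): {(2, 7, 12, a), (2, 7, 12, n), (2, 7, 12, x), (2, 7, 2, a), (2, 7, 2, n), (2, 7, 2, x), (2, 7, 30, a), (2, 7, 30, n), (2, 7, 30, x), (28, 11, 15, b), (28, 11, 15, d), (28, 11, 15, n), (28, 11, 15, r), (6, 6, 17, k), (6, 6, 17, x), (6, 6, 33, k), (6, 6, 33, x), (6, 6, 34, k), (6, 6, 34, x)}
(S ⨝ R) ⋈ U (natural join on F): {(2, 7, 12, a, a, p), (2, 7, 12, n, a, p), (2, 7, 12, x, a, p), (28, 11, 15, b, w, p), (28, 11, 15, d, w, p), (28, 11, 15, n, w, p), (28, 11, 15, r, w, p), (6, 6, 17, k, y, d), (6, 6, 17, k, z, c), (6, 6, 17, x, y, d), (6, 6, 17, x, z, c)}
σ[D != w]: keep tuples satisfying D != w → {(2, 7, 12, a, a, p), (2, 7, 12, n, a, p), (2, 7, 12, x, a, p), (6, 6, 17, k, y, d), (6, 6, 17, k, z, c), (6, 6, 17, x, y, d), (6, 6, 17, x, z, c)}
π[D, F]: project onto (D, F) (4 duplicate(s) eliminated) → {(a, 12), (y, 17), (z, 17)}

{(a, 12), (y, 17), (z, 17)}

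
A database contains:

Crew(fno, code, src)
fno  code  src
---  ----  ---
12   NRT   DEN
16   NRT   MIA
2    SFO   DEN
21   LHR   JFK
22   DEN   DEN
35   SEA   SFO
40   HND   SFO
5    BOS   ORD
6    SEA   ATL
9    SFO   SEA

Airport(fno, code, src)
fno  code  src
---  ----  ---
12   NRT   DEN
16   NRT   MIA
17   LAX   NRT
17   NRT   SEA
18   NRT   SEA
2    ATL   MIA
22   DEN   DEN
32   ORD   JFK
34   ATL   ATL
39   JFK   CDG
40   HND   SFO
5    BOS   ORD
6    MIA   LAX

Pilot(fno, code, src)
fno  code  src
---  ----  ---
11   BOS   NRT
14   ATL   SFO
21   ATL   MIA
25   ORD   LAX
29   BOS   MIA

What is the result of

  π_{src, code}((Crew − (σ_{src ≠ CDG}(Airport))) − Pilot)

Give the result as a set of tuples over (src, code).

σ[src ≠ CDG]: keep tuples satisfying src ≠ CDG → {(12, NRT, DEN), (16, NRT, MIA), (17, LAX, NRT), (17, NRT, SEA), (18, NRT, SEA), (2, ATL, MIA), (22, DEN, DEN), (32, ORD, JFK), (34, ATL, ATL), (40, HND, SFO), (5, BOS, ORD), (6, MIA, LAX)}
Difference: {(12, NRT, DEN), (16, NRT, MIA), (2, SFO, DEN), (21, LHR, JFK), (22, DEN, DEN), (35, SEA, SFO), (40, HND, SFO), (5, BOS, ORD), (6, SEA, ATL), (9, SFO, SEA)} with {(12, NRT, DEN), (16, NRT, MIA), (17, LAX, NRT), (17, NRT, SEA), (18, NRT, SEA), (2, ATL, MIA), (22, DEN, DEN), (32, ORD, JFK), (34, ATL, ATL), (40, HND, SFO), (5, BOS, ORD), (6, MIA, LAX)} → {(2, SFO, DEN), (21, LHR, JFK), (35, SEA, SFO), (6, SEA, ATL), (9, SFO, SEA)}
Difference: {(2, SFO, DEN), (21, LHR, JFK), (35, SEA, SFO), (6, SEA, ATL), (9, SFO, SEA)} with {(11, BOS, NRT), (14, ATL, SFO), (21, ATL, MIA), (25, ORD, LAX), (29, BOS, MIA)} → {(2, SFO, DEN), (21, LHR, JFK), (35, SEA, SFO), (6, SEA, ATL), (9, SFO, SEA)}
π[src, code]: project onto (src, code) → {(ATL, SEA), (DEN, SFO), (JFK, LHR), (SEA, SFO), (SFO, SEA)}

{(ATL, SEA), (DEN, SFO), (JFK, LHR), (SEA, SFO), (SFO, SEA)}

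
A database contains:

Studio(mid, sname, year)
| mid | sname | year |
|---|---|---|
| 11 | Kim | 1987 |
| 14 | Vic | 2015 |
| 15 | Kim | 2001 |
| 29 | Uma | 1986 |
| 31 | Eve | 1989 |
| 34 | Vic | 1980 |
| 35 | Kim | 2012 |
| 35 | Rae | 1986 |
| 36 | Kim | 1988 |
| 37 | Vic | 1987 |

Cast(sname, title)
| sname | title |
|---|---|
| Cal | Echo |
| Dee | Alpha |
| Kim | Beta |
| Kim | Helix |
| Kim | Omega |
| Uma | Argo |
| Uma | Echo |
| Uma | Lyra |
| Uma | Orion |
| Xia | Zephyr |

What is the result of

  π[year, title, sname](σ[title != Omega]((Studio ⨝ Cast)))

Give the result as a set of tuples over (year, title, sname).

{(1986, Argo, Uma), (1986, Echo, Uma), (1986, Lyra, Uma), (1986, Orion, Uma), (1987, Beta, Kim), (1987, Helix, Kim), (1988, Beta, Kim), (1988, Helix, Kim), (2001, Beta, Kim), (2001, Helix, Kim), (2012, Beta, Kim), (2012, Helix, Kim)}

Natural join on sname: {(11, Kim, 1987, Beta), (11, Kim, 1987, Helix), (11, Kim, 1987, Omega), (15, Kim, 2001, Beta), (15, Kim, 2001, Helix), (15, Kim, 2001, Omega), (29, Uma, 1986, Argo), (29, Uma, 1986, Echo), (29, Uma, 1986, Lyra), (29, Uma, 1986, Orion), (35, Kim, 2012, Beta), (35, Kim, 2012, Helix), (35, Kim, 2012, Omega), (36, Kim, 1988, Beta), (36, Kim, 1988, Helix), (36, Kim, 1988, Omega)}
Selection title != Omega: {(11, Kim, 1987, Beta), (11, Kim, 1987, Helix), (15, Kim, 2001, Beta), (15, Kim, 2001, Helix), (29, Uma, 1986, Argo), (29, Uma, 1986, Echo), (29, Uma, 1986, Lyra), (29, Uma, 1986, Orion), (35, Kim, 2012, Beta), (35, Kim, 2012, Helix), (36, Kim, 1988, Beta), (36, Kim, 1988, Helix)}
π_{year, title, sname} gives {(1986, Argo, Uma), (1986, Echo, Uma), (1986, Lyra, Uma), (1986, Orion, Uma), (1987, Beta, Kim), (1987, Helix, Kim), (1988, Beta, Kim), (1988, Helix, Kim), (2001, Beta, Kim), (2001, Helix, Kim), (2012, Beta, Kim), (2012, Helix, Kim)}.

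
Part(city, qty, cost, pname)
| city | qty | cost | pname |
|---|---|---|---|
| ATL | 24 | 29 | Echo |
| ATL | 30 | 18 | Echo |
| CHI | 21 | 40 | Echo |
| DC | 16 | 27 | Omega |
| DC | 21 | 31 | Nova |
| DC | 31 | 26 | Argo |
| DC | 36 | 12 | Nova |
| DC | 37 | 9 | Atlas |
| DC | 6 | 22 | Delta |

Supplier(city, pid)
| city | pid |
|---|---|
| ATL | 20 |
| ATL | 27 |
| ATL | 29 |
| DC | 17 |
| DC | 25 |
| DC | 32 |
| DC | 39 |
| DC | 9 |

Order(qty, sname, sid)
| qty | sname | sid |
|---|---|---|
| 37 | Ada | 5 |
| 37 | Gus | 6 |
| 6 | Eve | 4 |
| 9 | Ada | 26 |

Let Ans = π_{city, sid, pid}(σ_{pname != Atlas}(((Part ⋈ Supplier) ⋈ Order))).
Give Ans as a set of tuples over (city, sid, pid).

Part ⋈ Supplier (natural join on city): {(ATL, 24, 29, Echo, 20), (ATL, 24, 29, Echo, 27), (ATL, 24, 29, Echo, 29), (ATL, 30, 18, Echo, 20), (ATL, 30, 18, Echo, 27), (ATL, 30, 18, Echo, 29), (DC, 16, 27, Omega, 17), (DC, 16, 27, Omega, 25), (DC, 16, 27, Omega, 32), (DC, 16, 27, Omega, 39), (DC, 16, 27, Omega, 9), (DC, 21, 31, Nova, 17), (DC, 21, 31, Nova, 25), (DC, 21, 31, Nova, 32), (DC, 21, 31, Nova, 39), (DC, 21, 31, Nova, 9), (DC, 31, 26, Argo, 17), (DC, 31, 26, Argo, 25), (DC, 31, 26, Argo, 32), (DC, 31, 26, Argo, 39), (DC, 31, 26, Argo, 9), (DC, 36, 12, Nova, 17), (DC, 36, 12, Nova, 25), (DC, 36, 12, Nova, 32), (DC, 36, 12, Nova, 39), (DC, 36, 12, Nova, 9), (DC, 37, 9, Atlas, 17), (DC, 37, 9, Atlas, 25), (DC, 37, 9, Atlas, 32), (DC, 37, 9, Atlas, 39), (DC, 37, 9, Atlas, 9), (DC, 6, 22, Delta, 17), (DC, 6, 22, Delta, 25), (DC, 6, 22, Delta, 32), (DC, 6, 22, Delta, 39), (DC, 6, 22, Delta, 9)}
(Part ⋈ Supplier) ⋈ Order (natural join on qty): {(DC, 37, 9, Atlas, 17, Ada, 5), (DC, 37, 9, Atlas, 17, Gus, 6), (DC, 37, 9, Atlas, 25, Ada, 5), (DC, 37, 9, Atlas, 25, Gus, 6), (DC, 37, 9, Atlas, 32, Ada, 5), (DC, 37, 9, Atlas, 32, Gus, 6), (DC, 37, 9, Atlas, 39, Ada, 5), (DC, 37, 9, Atlas, 39, Gus, 6), (DC, 37, 9, Atlas, 9, Ada, 5), (DC, 37, 9, Atlas, 9, Gus, 6), (DC, 6, 22, Delta, 17, Eve, 4), (DC, 6, 22, Delta, 25, Eve, 4), (DC, 6, 22, Delta, 32, Eve, 4), (DC, 6, 22, Delta, 39, Eve, 4), (DC, 6, 22, Delta, 9, Eve, 4)}
Selection pname != Atlas: {(DC, 6, 22, Delta, 17, Eve, 4), (DC, 6, 22, Delta, 25, Eve, 4), (DC, 6, 22, Delta, 32, Eve, 4), (DC, 6, 22, Delta, 39, Eve, 4), (DC, 6, 22, Delta, 9, Eve, 4)}
π[city, sid, pid]: project onto (city, sid, pid) → {(DC, 4, 17), (DC, 4, 25), (DC, 4, 32), (DC, 4, 39), (DC, 4, 9)}

{(DC, 4, 17), (DC, 4, 25), (DC, 4, 32), (DC, 4, 39), (DC, 4, 9)}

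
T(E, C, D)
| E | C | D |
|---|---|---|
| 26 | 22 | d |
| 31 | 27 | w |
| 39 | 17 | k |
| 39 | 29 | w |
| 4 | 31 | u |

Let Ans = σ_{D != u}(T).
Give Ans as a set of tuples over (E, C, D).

{(26, 22, d), (31, 27, w), (39, 17, k), (39, 29, w)}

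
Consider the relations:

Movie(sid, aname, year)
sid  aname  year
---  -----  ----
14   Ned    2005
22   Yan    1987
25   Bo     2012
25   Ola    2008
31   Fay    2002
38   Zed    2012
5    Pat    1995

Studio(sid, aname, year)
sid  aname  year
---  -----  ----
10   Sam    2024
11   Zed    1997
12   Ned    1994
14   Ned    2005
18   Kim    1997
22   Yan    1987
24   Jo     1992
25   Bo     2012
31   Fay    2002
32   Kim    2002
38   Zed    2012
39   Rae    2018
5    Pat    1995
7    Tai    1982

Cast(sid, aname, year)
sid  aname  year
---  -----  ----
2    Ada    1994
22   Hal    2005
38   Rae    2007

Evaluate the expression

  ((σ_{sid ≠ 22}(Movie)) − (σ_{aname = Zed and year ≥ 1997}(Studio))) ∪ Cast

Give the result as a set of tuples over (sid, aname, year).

σ[sid ≠ 22]: keep tuples satisfying sid ≠ 22 → {(14, Ned, 2005), (25, Bo, 2012), (25, Ola, 2008), (31, Fay, 2002), (38, Zed, 2012), (5, Pat, 1995)}
σ[aname = Zed and year ≥ 1997]: keep tuples satisfying aname = Zed and year ≥ 1997 → {(11, Zed, 1997), (38, Zed, 2012)}
Difference: {(14, Ned, 2005), (25, Bo, 2012), (25, Ola, 2008), (31, Fay, 2002), (38, Zed, 2012), (5, Pat, 1995)} with {(11, Zed, 1997), (38, Zed, 2012)} → {(14, Ned, 2005), (25, Bo, 2012), (25, Ola, 2008), (31, Fay, 2002), (5, Pat, 1995)}
Union: {(14, Ned, 2005), (25, Bo, 2012), (25, Ola, 2008), (31, Fay, 2002), (5, Pat, 1995)} with {(2, Ada, 1994), (22, Hal, 2005), (38, Rae, 2007)} → {(14, Ned, 2005), (2, Ada, 1994), (22, Hal, 2005), (25, Bo, 2012), (25, Ola, 2008), (31, Fay, 2002), (38, Rae, 2007), (5, Pat, 1995)}

{(14, Ned, 2005), (2, Ada, 1994), (22, Hal, 2005), (25, Bo, 2012), (25, Ola, 2008), (31, Fay, 2002), (38, Rae, 2007), (5, Pat, 1995)}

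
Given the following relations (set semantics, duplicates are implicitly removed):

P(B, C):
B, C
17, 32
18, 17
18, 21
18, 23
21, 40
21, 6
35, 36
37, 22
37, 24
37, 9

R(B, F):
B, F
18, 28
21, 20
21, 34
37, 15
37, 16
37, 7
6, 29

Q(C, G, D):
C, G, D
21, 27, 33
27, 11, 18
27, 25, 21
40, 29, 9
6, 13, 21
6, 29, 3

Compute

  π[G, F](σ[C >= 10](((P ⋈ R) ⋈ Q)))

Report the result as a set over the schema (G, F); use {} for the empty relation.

Joining P and R on B yields {(18, 17, 28), (18, 21, 28), (18, 23, 28), (21, 40, 20), (21, 40, 34), (21, 6, 20), (21, 6, 34), (37, 22, 15), (37, 22, 16), (37, 22, 7), (37, 24, 15), (37, 24, 16), (37, 24, 7), (37, 9, 15), (37, 9, 16), (37, 9, 7)}.
Joining (P ⋈ R) and Q on C yields {(18, 21, 28, 27, 33), (21, 40, 20, 29, 9), (21, 40, 34, 29, 9), (21, 6, 20, 13, 21), (21, 6, 20, 29, 3), (21, 6, 34, 13, 21), (21, 6, 34, 29, 3)}.
Apply σ_{C >= 10}; surviving tuples: {(18, 21, 28, 27, 33), (21, 40, 20, 29, 9), (21, 40, 34, 29, 9)}
Projecting to G, F: {(27, 28), (29, 20), (29, 34)}

{(27, 28), (29, 20), (29, 34)}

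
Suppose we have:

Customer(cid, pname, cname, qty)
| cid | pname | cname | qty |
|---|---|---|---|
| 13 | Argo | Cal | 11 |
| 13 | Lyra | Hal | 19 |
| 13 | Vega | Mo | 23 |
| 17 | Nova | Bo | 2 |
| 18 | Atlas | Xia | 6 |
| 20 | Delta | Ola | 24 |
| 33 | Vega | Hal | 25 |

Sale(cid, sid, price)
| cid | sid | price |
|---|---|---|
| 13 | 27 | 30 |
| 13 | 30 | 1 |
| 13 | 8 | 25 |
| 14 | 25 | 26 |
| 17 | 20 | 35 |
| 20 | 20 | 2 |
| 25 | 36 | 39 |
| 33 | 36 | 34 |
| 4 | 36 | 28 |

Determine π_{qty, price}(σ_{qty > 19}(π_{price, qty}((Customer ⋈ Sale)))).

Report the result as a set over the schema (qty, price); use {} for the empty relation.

{(23, 1), (23, 25), (23, 30), (24, 2), (25, 34)}

Natural join on cid: {(13, Argo, Cal, 11, 27, 30), (13, Argo, Cal, 11, 30, 1), (13, Argo, Cal, 11, 8, 25), (13, Lyra, Hal, 19, 27, 30), (13, Lyra, Hal, 19, 30, 1), (13, Lyra, Hal, 19, 8, 25), (13, Vega, Mo, 23, 27, 30), (13, Vega, Mo, 23, 30, 1), (13, Vega, Mo, 23, 8, 25), (17, Nova, Bo, 2, 20, 35), (20, Delta, Ola, 24, 20, 2), (33, Vega, Hal, 25, 36, 34)}
Projecting to price, qty: {(1, 11), (1, 19), (1, 23), (2, 24), (25, 11), (25, 19), (25, 23), (30, 11), (30, 19), (30, 23), (34, 25), (35, 2)}
Selection qty > 19: {(1, 23), (2, 24), (25, 23), (30, 23), (34, 25)}
Projecting to qty, price: {(23, 1), (23, 25), (23, 30), (24, 2), (25, 34)}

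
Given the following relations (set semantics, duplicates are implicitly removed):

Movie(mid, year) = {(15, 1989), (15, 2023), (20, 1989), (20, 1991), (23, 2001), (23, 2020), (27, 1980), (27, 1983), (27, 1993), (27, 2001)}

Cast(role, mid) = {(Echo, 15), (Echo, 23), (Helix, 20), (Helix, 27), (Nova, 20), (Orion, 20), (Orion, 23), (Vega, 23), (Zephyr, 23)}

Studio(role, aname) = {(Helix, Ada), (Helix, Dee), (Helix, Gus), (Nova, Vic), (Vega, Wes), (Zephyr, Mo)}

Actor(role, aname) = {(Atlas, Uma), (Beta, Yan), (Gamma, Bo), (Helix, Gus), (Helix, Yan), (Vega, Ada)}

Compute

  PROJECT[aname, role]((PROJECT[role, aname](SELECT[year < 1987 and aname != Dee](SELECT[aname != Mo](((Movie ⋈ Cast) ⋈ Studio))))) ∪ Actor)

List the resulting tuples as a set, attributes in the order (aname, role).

Natural join on mid: {(15, 1989, Echo), (15, 2023, Echo), (20, 1989, Helix), (20, 1989, Nova), (20, 1989, Orion), (20, 1991, Helix), (20, 1991, Nova), (20, 1991, Orion), (23, 2001, Echo), (23, 2001, Orion), (23, 2001, Vega), (23, 2001, Zephyr), (23, 2020, Echo), (23, 2020, Orion), (23, 2020, Vega), (23, 2020, Zephyr), (27, 1980, Helix), (27, 1983, Helix), (27, 1993, Helix), (27, 2001, Helix)}
Natural join on role: {(20, 1989, Helix, Ada), (20, 1989, Helix, Dee), (20, 1989, Helix, Gus), (20, 1989, Nova, Vic), (20, 1991, Helix, Ada), (20, 1991, Helix, Dee), (20, 1991, Helix, Gus), (20, 1991, Nova, Vic), (23, 2001, Vega, Wes), (23, 2001, Zephyr, Mo), (23, 2020, Vega, Wes), (23, 2020, Zephyr, Mo), (27, 1980, Helix, Ada), (27, 1980, Helix, Dee), (27, 1980, Helix, Gus), (27, 1983, Helix, Ada), (27, 1983, Helix, Dee), (27, 1983, Helix, Gus), (27, 1993, Helix, Ada), (27, 1993, Helix, Dee), (27, 1993, Helix, Gus), (27, 2001, Helix, Ada), (27, 2001, Helix, Dee), (27, 2001, Helix, Gus)}
σ[aname != Mo]: keep tuples satisfying aname != Mo → {(20, 1989, Helix, Ada), (20, 1989, Helix, Dee), (20, 1989, Helix, Gus), (20, 1989, Nova, Vic), (20, 1991, Helix, Ada), (20, 1991, Helix, Dee), (20, 1991, Helix, Gus), (20, 1991, Nova, Vic), (23, 2001, Vega, Wes), (23, 2020, Vega, Wes), (27, 1980, Helix, Ada), (27, 1980, Helix, Dee), (27, 1980, Helix, Gus), (27, 1983, Helix, Ada), (27, 1983, Helix, Dee), (27, 1983, Helix, Gus), (27, 1993, Helix, Ada), (27, 1993, Helix, Dee), (27, 1993, Helix, Gus), (27, 2001, Helix, Ada), (27, 2001, Helix, Dee), (27, 2001, Helix, Gus)}
σ[year < 1987 and aname != Dee]: keep tuples satisfying year < 1987 and aname != Dee → {(27, 1980, Helix, Ada), (27, 1980, Helix, Gus), (27, 1983, Helix, Ada), (27, 1983, Helix, Gus)}
Projecting to role, aname (2 duplicate(s) eliminated): {(Helix, Ada), (Helix, Gus)}
Set union of the two operands is {(Atlas, Uma), (Beta, Yan), (Gamma, Bo), (Helix, Ada), (Helix, Gus), (Helix, Yan), (Vega, Ada)}.
Projecting to aname, role: {(Ada, Helix), (Ada, Vega), (Bo, Gamma), (Gus, Helix), (Uma, Atlas), (Yan, Beta), (Yan, Helix)}

{(Ada, Helix), (Ada, Vega), (Bo, Gamma), (Gus, Helix), (Uma, Atlas), (Yan, Beta), (Yan, Helix)}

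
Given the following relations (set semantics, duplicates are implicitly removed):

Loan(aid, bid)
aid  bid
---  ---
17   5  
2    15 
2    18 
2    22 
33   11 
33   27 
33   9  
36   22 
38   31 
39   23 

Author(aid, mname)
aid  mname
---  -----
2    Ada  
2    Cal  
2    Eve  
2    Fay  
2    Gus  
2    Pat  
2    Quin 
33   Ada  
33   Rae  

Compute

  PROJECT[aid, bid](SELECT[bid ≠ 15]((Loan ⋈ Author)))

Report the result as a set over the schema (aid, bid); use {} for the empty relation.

Loan ⋈ Author (natural join on aid): {(2, 15, Ada), (2, 15, Cal), (2, 15, Eve), (2, 15, Fay), (2, 15, Gus), (2, 15, Pat), (2, 15, Quin), (2, 18, Ada), (2, 18, Cal), (2, 18, Eve), (2, 18, Fay), (2, 18, Gus), (2, 18, Pat), (2, 18, Quin), (2, 22, Ada), (2, 22, Cal), (2, 22, Eve), (2, 22, Fay), (2, 22, Gus), (2, 22, Pat), (2, 22, Quin), (33, 11, Ada), (33, 11, Rae), (33, 27, Ada), (33, 27, Rae), (33, 9, Ada), (33, 9, Rae)}
Filtering on bid ≠ 15 leaves {(2, 18, Ada), (2, 18, Cal), (2, 18, Eve), (2, 18, Fay), (2, 18, Gus), (2, 18, Pat), (2, 18, Quin), (2, 22, Ada), (2, 22, Cal), (2, 22, Eve), (2, 22, Fay), (2, 22, Gus), (2, 22, Pat), (2, 22, Quin), (33, 11, Ada), (33, 11, Rae), (33, 27, Ada), (33, 27, Rae), (33, 9, Ada), (33, 9, Rae)}.
π[aid, bid]: project onto (aid, bid) (15 duplicate(s) eliminated) → {(2, 18), (2, 22), (33, 11), (33, 27), (33, 9)}

{(2, 18), (2, 22), (33, 11), (33, 27), (33, 9)}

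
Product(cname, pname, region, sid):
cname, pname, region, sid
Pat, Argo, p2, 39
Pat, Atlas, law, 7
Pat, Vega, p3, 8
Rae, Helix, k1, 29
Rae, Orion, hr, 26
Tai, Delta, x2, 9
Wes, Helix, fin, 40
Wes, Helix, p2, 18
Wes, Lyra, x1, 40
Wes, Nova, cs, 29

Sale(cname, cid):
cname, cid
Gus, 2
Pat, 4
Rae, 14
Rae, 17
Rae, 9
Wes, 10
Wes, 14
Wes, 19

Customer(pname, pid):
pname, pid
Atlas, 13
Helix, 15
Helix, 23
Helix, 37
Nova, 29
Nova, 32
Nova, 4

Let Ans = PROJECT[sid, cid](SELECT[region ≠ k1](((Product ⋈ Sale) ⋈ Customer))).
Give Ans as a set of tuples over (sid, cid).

Joining Product and Sale on cname yields {(Pat, Argo, p2, 39, 4), (Pat, Atlas, law, 7, 4), (Pat, Vega, p3, 8, 4), (Rae, Helix, k1, 29, 14), (Rae, Helix, k1, 29, 17), (Rae, Helix, k1, 29, 9), (Rae, Orion, hr, 26, 14), (Rae, Orion, hr, 26, 17), (Rae, Orion, hr, 26, 9), (Wes, Helix, fin, 40, 10), (Wes, Helix, fin, 40, 14), (Wes, Helix, fin, 40, 19), (Wes, Helix, p2, 18, 10), (Wes, Helix, p2, 18, 14), (Wes, Helix, p2, 18, 19), (Wes, Lyra, x1, 40, 10), (Wes, Lyra, x1, 40, 14), (Wes, Lyra, x1, 40, 19), (Wes, Nova, cs, 29, 10), (Wes, Nova, cs, 29, 14), (Wes, Nova, cs, 29, 19)}.
Joining (Product ⋈ Sale) and Customer on pname yields {(Pat, Atlas, law, 7, 4, 13), (Rae, Helix, k1, 29, 14, 15), (Rae, Helix, k1, 29, 14, 23), (Rae, Helix, k1, 29, 14, 37), (Rae, Helix, k1, 29, 17, 15), (Rae, Helix, k1, 29, 17, 23), (Rae, Helix, k1, 29, 17, 37), (Rae, Helix, k1, 29, 9, 15), (Rae, Helix, k1, 29, 9, 23), (Rae, Helix, k1, 29, 9, 37), (Wes, Helix, fin, 40, 10, 15), (Wes, Helix, fin, 40, 10, 23), (Wes, Helix, fin, 40, 10, 37), (Wes, Helix, fin, 40, 14, 15), (Wes, Helix, fin, 40, 14, 23), (Wes, Helix, fin, 40, 14, 37), (Wes, Helix, fin, 40, 19, 15), (Wes, Helix, fin, 40, 19, 23), (Wes, Helix, fin, 40, 19, 37), (Wes, Helix, p2, 18, 10, 15), (Wes, Helix, p2, 18, 10, 23), (Wes, Helix, p2, 18, 10, 37), (Wes, Helix, p2, 18, 14, 15), (Wes, Helix, p2, 18, 14, 23), (Wes, Helix, p2, 18, 14, 37), (Wes, Helix, p2, 18, 19, 15), (Wes, Helix, p2, 18, 19, 23), (Wes, Helix, p2, 18, 19, 37), (Wes, Nova, cs, 29, 10, 29), (Wes, Nova, cs, 29, 10, 32), (Wes, Nova, cs, 29, 10, 4), (Wes, Nova, cs, 29, 14, 29), (Wes, Nova, cs, 29, 14, 32), (Wes, Nova, cs, 29, 14, 4), (Wes, Nova, cs, 29, 19, 29), (Wes, Nova, cs, 29, 19, 32), (Wes, Nova, cs, 29, 19, 4)}.
Selection region ≠ k1: {(Pat, Atlas, law, 7, 4, 13), (Wes, Helix, fin, 40, 10, 15), (Wes, Helix, fin, 40, 10, 23), (Wes, Helix, fin, 40, 10, 37), (Wes, Helix, fin, 40, 14, 15), (Wes, Helix, fin, 40, 14, 23), (Wes, Helix, fin, 40, 14, 37), (Wes, Helix, fin, 40, 19, 15), (Wes, Helix, fin, 40, 19, 23), (Wes, Helix, fin, 40, 19, 37), (Wes, Helix, p2, 18, 10, 15), (Wes, Helix, p2, 18, 10, 23), (Wes, Helix, p2, 18, 10, 37), (Wes, Helix, p2, 18, 14, 15), (Wes, Helix, p2, 18, 14, 23), (Wes, Helix, p2, 18, 14, 37), (Wes, Helix, p2, 18, 19, 15), (Wes, Helix, p2, 18, 19, 23), (Wes, Helix, p2, 18, 19, 37), (Wes, Nova, cs, 29, 10, 29), (Wes, Nova, cs, 29, 10, 32), (Wes, Nova, cs, 29, 10, 4), (Wes, Nova, cs, 29, 14, 29), (Wes, Nova, cs, 29, 14, 32), (Wes, Nova, cs, 29, 14, 4), (Wes, Nova, cs, 29, 19, 29), (Wes, Nova, cs, 29, 19, 32), (Wes, Nova, cs, 29, 19, 4)}
Keep only column(s) sid, cid (18 duplicate(s) eliminated): {(18, 10), (18, 14), (18, 19), (29, 10), (29, 14), (29, 19), (40, 10), (40, 14), (40, 19), (7, 4)}

{(18, 10), (18, 14), (18, 19), (29, 10), (29, 14), (29, 19), (40, 10), (40, 14), (40, 19), (7, 4)}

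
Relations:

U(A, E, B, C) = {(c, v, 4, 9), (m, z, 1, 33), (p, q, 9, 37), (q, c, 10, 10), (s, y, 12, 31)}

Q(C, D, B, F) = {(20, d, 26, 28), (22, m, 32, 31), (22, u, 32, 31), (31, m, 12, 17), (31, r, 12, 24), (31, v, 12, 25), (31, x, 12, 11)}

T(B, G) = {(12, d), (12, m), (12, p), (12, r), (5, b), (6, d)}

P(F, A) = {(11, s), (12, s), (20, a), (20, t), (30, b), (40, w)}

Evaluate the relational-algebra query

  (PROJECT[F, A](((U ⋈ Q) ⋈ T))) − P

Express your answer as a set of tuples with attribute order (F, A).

{(17, s), (24, s), (25, s)}

Joining U and Q on B, C yields {(s, y, 12, 31, m, 17), (s, y, 12, 31, r, 24), (s, y, 12, 31, v, 25), (s, y, 12, 31, x, 11)}.
Joining (U ⋈ Q) and T on B yields {(s, y, 12, 31, m, 17, d), (s, y, 12, 31, m, 17, m), (s, y, 12, 31, m, 17, p), (s, y, 12, 31, m, 17, r), (s, y, 12, 31, r, 24, d), (s, y, 12, 31, r, 24, m), (s, y, 12, 31, r, 24, p), (s, y, 12, 31, r, 24, r), (s, y, 12, 31, v, 25, d), (s, y, 12, 31, v, 25, m), (s, y, 12, 31, v, 25, p), (s, y, 12, 31, v, 25, r), (s, y, 12, 31, x, 11, d), (s, y, 12, 31, x, 11, m), (s, y, 12, 31, x, 11, p), (s, y, 12, 31, x, 11, r)}.
Projecting to F, A (12 duplicate(s) eliminated): {(11, s), (17, s), (24, s), (25, s)}
Set difference of the two operands is {(17, s), (24, s), (25, s)}.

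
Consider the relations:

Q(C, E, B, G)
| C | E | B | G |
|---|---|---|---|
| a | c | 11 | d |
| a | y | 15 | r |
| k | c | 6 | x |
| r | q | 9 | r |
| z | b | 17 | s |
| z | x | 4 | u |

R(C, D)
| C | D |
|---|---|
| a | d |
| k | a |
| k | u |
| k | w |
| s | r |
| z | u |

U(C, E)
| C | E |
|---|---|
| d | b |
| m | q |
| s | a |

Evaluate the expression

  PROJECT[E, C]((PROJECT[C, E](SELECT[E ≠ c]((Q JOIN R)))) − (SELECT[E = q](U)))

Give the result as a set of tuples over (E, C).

{(b, z), (x, z), (y, a)}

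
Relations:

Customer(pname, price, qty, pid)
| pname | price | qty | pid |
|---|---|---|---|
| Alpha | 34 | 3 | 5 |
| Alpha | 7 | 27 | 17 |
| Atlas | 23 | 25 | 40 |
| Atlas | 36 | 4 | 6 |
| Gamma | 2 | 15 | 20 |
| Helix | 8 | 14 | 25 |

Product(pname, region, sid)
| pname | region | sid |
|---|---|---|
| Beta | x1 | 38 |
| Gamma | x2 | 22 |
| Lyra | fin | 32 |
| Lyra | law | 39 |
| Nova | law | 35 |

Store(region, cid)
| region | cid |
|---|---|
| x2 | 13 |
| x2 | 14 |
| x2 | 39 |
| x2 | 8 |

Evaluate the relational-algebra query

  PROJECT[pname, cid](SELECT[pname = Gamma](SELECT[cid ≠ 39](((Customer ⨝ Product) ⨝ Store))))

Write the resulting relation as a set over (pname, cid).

{(Gamma, 13), (Gamma, 14), (Gamma, 8)}

Customer ⋈ Product (natural join on pname): {(Gamma, 2, 15, 20, x2, 22)}
(Customer ⨝ Product) ⋈ Store (natural join on region): {(Gamma, 2, 15, 20, x2, 22, 13), (Gamma, 2, 15, 20, x2, 22, 14), (Gamma, 2, 15, 20, x2, 22, 39), (Gamma, 2, 15, 20, x2, 22, 8)}
Selection cid ≠ 39: {(Gamma, 2, 15, 20, x2, 22, 13), (Gamma, 2, 15, 20, x2, 22, 14), (Gamma, 2, 15, 20, x2, 22, 8)}
Selection pname = Gamma: {(Gamma, 2, 15, 20, x2, 22, 13), (Gamma, 2, 15, 20, x2, 22, 14), (Gamma, 2, 15, 20, x2, 22, 8)}
Projecting to pname, cid: {(Gamma, 13), (Gamma, 14), (Gamma, 8)}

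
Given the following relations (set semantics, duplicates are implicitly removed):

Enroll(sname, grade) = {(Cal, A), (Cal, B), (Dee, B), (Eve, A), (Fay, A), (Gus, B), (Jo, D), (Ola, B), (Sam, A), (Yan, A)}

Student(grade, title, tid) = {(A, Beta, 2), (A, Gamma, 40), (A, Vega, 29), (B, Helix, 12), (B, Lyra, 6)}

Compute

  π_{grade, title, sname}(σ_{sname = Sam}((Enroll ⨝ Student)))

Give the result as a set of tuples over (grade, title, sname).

{(A, Beta, Sam), (A, Gamma, Sam), (A, Vega, Sam)}

Joining Enroll and Student on grade yields {(Cal, A, Beta, 2), (Cal, A, Gamma, 40), (Cal, A, Vega, 29), (Cal, B, Helix, 12), (Cal, B, Lyra, 6), (Dee, B, Helix, 12), (Dee, B, Lyra, 6), (Eve, A, Beta, 2), (Eve, A, Gamma, 40), (Eve, A, Vega, 29), (Fay, A, Beta, 2), (Fay, A, Gamma, 40), (Fay, A, Vega, 29), (Gus, B, Helix, 12), (Gus, B, Lyra, 6), (Ola, B, Helix, 12), (Ola, B, Lyra, 6), (Sam, A, Beta, 2), (Sam, A, Gamma, 40), (Sam, A, Vega, 29), (Yan, A, Beta, 2), (Yan, A, Gamma, 40), (Yan, A, Vega, 29)}.
Selection sname = Sam: {(Sam, A, Beta, 2), (Sam, A, Gamma, 40), (Sam, A, Vega, 29)}
π_{grade, title, sname} gives {(A, Beta, Sam), (A, Gamma, Sam), (A, Vega, Sam)}.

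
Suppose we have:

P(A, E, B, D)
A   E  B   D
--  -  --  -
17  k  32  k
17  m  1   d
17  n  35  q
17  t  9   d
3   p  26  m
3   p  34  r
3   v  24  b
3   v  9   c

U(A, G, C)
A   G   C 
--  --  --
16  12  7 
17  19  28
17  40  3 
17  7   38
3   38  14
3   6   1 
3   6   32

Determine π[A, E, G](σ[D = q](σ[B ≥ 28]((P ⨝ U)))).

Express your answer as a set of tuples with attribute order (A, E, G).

Joining P and U on A yields {(17, k, 32, k, 19, 28), (17, k, 32, k, 40, 3), (17, k, 32, k, 7, 38), (17, m, 1, d, 19, 28), (17, m, 1, d, 40, 3), (17, m, 1, d, 7, 38), (17, n, 35, q, 19, 28), (17, n, 35, q, 40, 3), (17, n, 35, q, 7, 38), (17, t, 9, d, 19, 28), (17, t, 9, d, 40, 3), (17, t, 9, d, 7, 38), (3, p, 26, m, 38, 14), (3, p, 26, m, 6, 1), (3, p, 26, m, 6, 32), (3, p, 34, r, 38, 14), (3, p, 34, r, 6, 1), (3, p, 34, r, 6, 32), (3, v, 24, b, 38, 14), (3, v, 24, b, 6, 1), (3, v, 24, b, 6, 32), (3, v, 9, c, 38, 14), (3, v, 9, c, 6, 1), (3, v, 9, c, 6, 32)}.
Selection B ≥ 28: {(17, k, 32, k, 19, 28), (17, k, 32, k, 40, 3), (17, k, 32, k, 7, 38), (17, n, 35, q, 19, 28), (17, n, 35, q, 40, 3), (17, n, 35, q, 7, 38), (3, p, 34, r, 38, 14), (3, p, 34, r, 6, 1), (3, p, 34, r, 6, 32)}
Selection D = q: {(17, n, 35, q, 19, 28), (17, n, 35, q, 40, 3), (17, n, 35, q, 7, 38)}
Keep only column(s) A, E, G: {(17, n, 19), (17, n, 40), (17, n, 7)}

{(17, n, 19), (17, n, 40), (17, n, 7)}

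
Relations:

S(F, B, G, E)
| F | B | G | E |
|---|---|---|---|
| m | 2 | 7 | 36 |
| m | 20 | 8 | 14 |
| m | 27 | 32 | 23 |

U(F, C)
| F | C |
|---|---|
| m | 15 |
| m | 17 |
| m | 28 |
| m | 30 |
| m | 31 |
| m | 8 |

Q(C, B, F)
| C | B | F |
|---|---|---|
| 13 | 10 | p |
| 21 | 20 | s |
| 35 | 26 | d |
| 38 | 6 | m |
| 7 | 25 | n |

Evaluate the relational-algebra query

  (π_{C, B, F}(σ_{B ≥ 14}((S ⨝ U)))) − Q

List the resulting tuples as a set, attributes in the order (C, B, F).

S ⋈ U (natural join on F): {(m, 2, 7, 36, 15), (m, 2, 7, 36, 17), (m, 2, 7, 36, 28), (m, 2, 7, 36, 30), (m, 2, 7, 36, 31), (m, 2, 7, 36, 8), (m, 20, 8, 14, 15), (m, 20, 8, 14, 17), (m, 20, 8, 14, 28), (m, 20, 8, 14, 30), (m, 20, 8, 14, 31), (m, 20, 8, 14, 8), (m, 27, 32, 23, 15), (m, 27, 32, 23, 17), (m, 27, 32, 23, 28), (m, 27, 32, 23, 30), (m, 27, 32, 23, 31), (m, 27, 32, 23, 8)}
Filtering on B ≥ 14 leaves {(m, 20, 8, 14, 15), (m, 20, 8, 14, 17), (m, 20, 8, 14, 28), (m, 20, 8, 14, 30), (m, 20, 8, 14, 31), (m, 20, 8, 14, 8), (m, 27, 32, 23, 15), (m, 27, 32, 23, 17), (m, 27, 32, 23, 28), (m, 27, 32, 23, 30), (m, 27, 32, 23, 31), (m, 27, 32, 23, 8)}.
π_{C, B, F} gives {(15, 20, m), (15, 27, m), (17, 20, m), (17, 27, m), (28, 20, m), (28, 27, m), (30, 20, m), (30, 27, m), (31, 20, m), (31, 27, m), (8, 20, m), (8, 27, m)}.
Set difference of the two operands is {(15, 20, m), (15, 27, m), (17, 20, m), (17, 27, m), (28, 20, m), (28, 27, m), (30, 20, m), (30, 27, m), (31, 20, m), (31, 27, m), (8, 20, m), (8, 27, m)}.

{(15, 20, m), (15, 27, m), (17, 20, m), (17, 27, m), (28, 20, m), (28, 27, m), (30, 20, m), (30, 27, m), (31, 20, m), (31, 27, m), (8, 20, m), (8, 27, m)}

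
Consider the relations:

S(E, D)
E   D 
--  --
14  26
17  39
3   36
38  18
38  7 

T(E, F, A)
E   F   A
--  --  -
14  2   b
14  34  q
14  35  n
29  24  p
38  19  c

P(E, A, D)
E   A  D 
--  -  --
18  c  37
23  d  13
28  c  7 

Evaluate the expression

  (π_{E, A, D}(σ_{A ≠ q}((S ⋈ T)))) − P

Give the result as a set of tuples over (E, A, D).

Natural join on E: {(14, 26, 2, b), (14, 26, 34, q), (14, 26, 35, n), (38, 18, 19, c), (38, 7, 19, c)}
Filtering on A ≠ q leaves {(14, 26, 2, b), (14, 26, 35, n), (38, 18, 19, c), (38, 7, 19, c)}.
Keep only column(s) E, A, D: {(14, b, 26), (14, n, 26), (38, c, 18), (38, c, 7)}
Difference: {(14, b, 26), (14, n, 26), (38, c, 18), (38, c, 7)} with {(18, c, 37), (23, d, 13), (28, c, 7)} → {(14, b, 26), (14, n, 26), (38, c, 18), (38, c, 7)}

{(14, b, 26), (14, n, 26), (38, c, 18), (38, c, 7)}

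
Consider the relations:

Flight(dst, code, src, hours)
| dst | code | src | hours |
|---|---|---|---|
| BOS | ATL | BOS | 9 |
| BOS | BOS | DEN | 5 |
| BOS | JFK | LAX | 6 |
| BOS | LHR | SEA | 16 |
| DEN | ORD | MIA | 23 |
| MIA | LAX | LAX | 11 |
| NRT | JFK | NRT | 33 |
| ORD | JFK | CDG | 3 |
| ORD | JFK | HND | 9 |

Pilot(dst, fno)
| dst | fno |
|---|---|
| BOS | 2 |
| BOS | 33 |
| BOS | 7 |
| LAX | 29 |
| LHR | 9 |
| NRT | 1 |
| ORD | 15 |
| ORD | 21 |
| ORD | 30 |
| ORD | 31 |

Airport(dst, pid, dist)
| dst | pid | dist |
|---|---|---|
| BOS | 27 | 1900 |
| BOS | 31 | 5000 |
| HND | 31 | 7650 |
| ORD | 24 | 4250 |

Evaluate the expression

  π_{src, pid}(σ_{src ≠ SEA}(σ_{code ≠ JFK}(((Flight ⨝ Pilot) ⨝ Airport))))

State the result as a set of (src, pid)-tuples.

Natural join on dst: {(BOS, ATL, BOS, 9, 2), (BOS, ATL, BOS, 9, 33), (BOS, ATL, BOS, 9, 7), (BOS, BOS, DEN, 5, 2), (BOS, BOS, DEN, 5, 33), (BOS, BOS, DEN, 5, 7), (BOS, JFK, LAX, 6, 2), (BOS, JFK, LAX, 6, 33), (BOS, JFK, LAX, 6, 7), (BOS, LHR, SEA, 16, 2), (BOS, LHR, SEA, 16, 33), (BOS, LHR, SEA, 16, 7), (NRT, JFK, NRT, 33, 1), (ORD, JFK, CDG, 3, 15), (ORD, JFK, CDG, 3, 21), (ORD, JFK, CDG, 3, 30), (ORD, JFK, CDG, 3, 31), (ORD, JFK, HND, 9, 15), (ORD, JFK, HND, 9, 21), (ORD, JFK, HND, 9, 30), (ORD, JFK, HND, 9, 31)}
Natural join on dst: {(BOS, ATL, BOS, 9, 2, 27, 1900), (BOS, ATL, BOS, 9, 2, 31, 5000), (BOS, ATL, BOS, 9, 33, 27, 1900), (BOS, ATL, BOS, 9, 33, 31, 5000), (BOS, ATL, BOS, 9, 7, 27, 1900), (BOS, ATL, BOS, 9, 7, 31, 5000), (BOS, BOS, DEN, 5, 2, 27, 1900), (BOS, BOS, DEN, 5, 2, 31, 5000), (BOS, BOS, DEN, 5, 33, 27, 1900), (BOS, BOS, DEN, 5, 33, 31, 5000), (BOS, BOS, DEN, 5, 7, 27, 1900), (BOS, BOS, DEN, 5, 7, 31, 5000), (BOS, JFK, LAX, 6, 2, 27, 1900), (BOS, JFK, LAX, 6, 2, 31, 5000), (BOS, JFK, LAX, 6, 33, 27, 1900), (BOS, JFK, LAX, 6, 33, 31, 5000), (BOS, JFK, LAX, 6, 7, 27, 1900), (BOS, JFK, LAX, 6, 7, 31, 5000), (BOS, LHR, SEA, 16, 2, 27, 1900), (BOS, LHR, SEA, 16, 2, 31, 5000), (BOS, LHR, SEA, 16, 33, 27, 1900), (BOS, LHR, SEA, 16, 33, 31, 5000), (BOS, LHR, SEA, 16, 7, 27, 1900), (BOS, LHR, SEA, 16, 7, 31, 5000), (ORD, JFK, CDG, 3, 15, 24, 4250), (ORD, JFK, CDG, 3, 21, 24, 4250), (ORD, JFK, CDG, 3, 30, 24, 4250), (ORD, JFK, CDG, 3, 31, 24, 4250), (ORD, JFK, HND, 9, 15, 24, 4250), (ORD, JFK, HND, 9, 21, 24, 4250), (ORD, JFK, HND, 9, 30, 24, 4250), (ORD, JFK, HND, 9, 31, 24, 4250)}
Apply σ_{code ≠ JFK}; surviving tuples: {(BOS, ATL, BOS, 9, 2, 27, 1900), (BOS, ATL, BOS, 9, 2, 31, 5000), (BOS, ATL, BOS, 9, 33, 27, 1900), (BOS, ATL, BOS, 9, 33, 31, 5000), (BOS, ATL, BOS, 9, 7, 27, 1900), (BOS, ATL, BOS, 9, 7, 31, 5000), (BOS, BOS, DEN, 5, 2, 27, 1900), (BOS, BOS, DEN, 5, 2, 31, 5000), (BOS, BOS, DEN, 5, 33, 27, 1900), (BOS, BOS, DEN, 5, 33, 31, 5000), (BOS, BOS, DEN, 5, 7, 27, 1900), (BOS, BOS, DEN, 5, 7, 31, 5000), (BOS, LHR, SEA, 16, 2, 27, 1900), (BOS, LHR, SEA, 16, 2, 31, 5000), (BOS, LHR, SEA, 16, 33, 27, 1900), (BOS, LHR, SEA, 16, 33, 31, 5000), (BOS, LHR, SEA, 16, 7, 27, 1900), (BOS, LHR, SEA, 16, 7, 31, 5000)}
Apply σ_{src ≠ SEA}; surviving tuples: {(BOS, ATL, BOS, 9, 2, 27, 1900), (BOS, ATL, BOS, 9, 2, 31, 5000), (BOS, ATL, BOS, 9, 33, 27, 1900), (BOS, ATL, BOS, 9, 33, 31, 5000), (BOS, ATL, BOS, 9, 7, 27, 1900), (BOS, ATL, BOS, 9, 7, 31, 5000), (BOS, BOS, DEN, 5, 2, 27, 1900), (BOS, BOS, DEN, 5, 2, 31, 5000), (BOS, BOS, DEN, 5, 33, 27, 1900), (BOS, BOS, DEN, 5, 33, 31, 5000), (BOS, BOS, DEN, 5, 7, 27, 1900), (BOS, BOS, DEN, 5, 7, 31, 5000)}
π_{src, pid} gives {(BOS, 27), (BOS, 31), (DEN, 27), (DEN, 31)} (8 duplicate(s) eliminated).

{(BOS, 27), (BOS, 31), (DEN, 27), (DEN, 31)}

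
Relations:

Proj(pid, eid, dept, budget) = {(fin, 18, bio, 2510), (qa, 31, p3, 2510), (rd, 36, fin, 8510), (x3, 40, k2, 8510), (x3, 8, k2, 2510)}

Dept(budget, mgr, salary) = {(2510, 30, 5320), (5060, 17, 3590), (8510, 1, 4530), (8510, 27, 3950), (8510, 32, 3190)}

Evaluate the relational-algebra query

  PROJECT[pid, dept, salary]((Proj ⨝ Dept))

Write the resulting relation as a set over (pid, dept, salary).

{(fin, bio, 5320), (qa, p3, 5320), (rd, fin, 3190), (rd, fin, 3950), (rd, fin, 4530), (x3, k2, 3190), (x3, k2, 3950), (x3, k2, 4530), (x3, k2, 5320)}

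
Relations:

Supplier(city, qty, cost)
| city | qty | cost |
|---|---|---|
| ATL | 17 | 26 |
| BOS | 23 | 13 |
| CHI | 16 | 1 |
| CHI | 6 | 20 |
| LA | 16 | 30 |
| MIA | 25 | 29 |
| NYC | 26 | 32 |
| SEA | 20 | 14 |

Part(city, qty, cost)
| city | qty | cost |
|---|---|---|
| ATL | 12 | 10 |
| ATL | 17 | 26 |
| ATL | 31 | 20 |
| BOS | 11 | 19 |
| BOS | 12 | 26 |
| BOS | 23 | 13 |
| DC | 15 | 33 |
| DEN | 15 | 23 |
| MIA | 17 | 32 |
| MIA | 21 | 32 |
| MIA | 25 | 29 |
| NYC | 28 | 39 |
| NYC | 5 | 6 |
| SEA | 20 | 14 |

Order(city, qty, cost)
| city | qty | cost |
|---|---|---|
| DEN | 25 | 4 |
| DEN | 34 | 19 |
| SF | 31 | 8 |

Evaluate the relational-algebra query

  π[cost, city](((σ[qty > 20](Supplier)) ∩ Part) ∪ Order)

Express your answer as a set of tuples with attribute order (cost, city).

{(13, BOS), (19, DEN), (29, MIA), (4, DEN), (8, SF)}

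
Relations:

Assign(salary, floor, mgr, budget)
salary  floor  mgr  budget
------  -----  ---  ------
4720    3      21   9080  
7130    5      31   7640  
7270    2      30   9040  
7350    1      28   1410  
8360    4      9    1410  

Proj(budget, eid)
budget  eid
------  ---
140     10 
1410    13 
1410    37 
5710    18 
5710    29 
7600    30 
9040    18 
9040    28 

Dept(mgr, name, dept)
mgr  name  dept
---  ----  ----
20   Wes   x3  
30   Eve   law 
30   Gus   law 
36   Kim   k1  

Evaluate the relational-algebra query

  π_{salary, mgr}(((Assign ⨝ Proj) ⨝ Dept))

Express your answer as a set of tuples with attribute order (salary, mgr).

{(7270, 30)}

Natural join on budget: {(7270, 2, 30, 9040, 18), (7270, 2, 30, 9040, 28), (7350, 1, 28, 1410, 13), (7350, 1, 28, 1410, 37), (8360, 4, 9, 1410, 13), (8360, 4, 9, 1410, 37)}
Natural join on mgr: {(7270, 2, 30, 9040, 18, Eve, law), (7270, 2, 30, 9040, 18, Gus, law), (7270, 2, 30, 9040, 28, Eve, law), (7270, 2, 30, 9040, 28, Gus, law)}
π_{salary, mgr} gives {(7270, 30)} (3 duplicate(s) eliminated).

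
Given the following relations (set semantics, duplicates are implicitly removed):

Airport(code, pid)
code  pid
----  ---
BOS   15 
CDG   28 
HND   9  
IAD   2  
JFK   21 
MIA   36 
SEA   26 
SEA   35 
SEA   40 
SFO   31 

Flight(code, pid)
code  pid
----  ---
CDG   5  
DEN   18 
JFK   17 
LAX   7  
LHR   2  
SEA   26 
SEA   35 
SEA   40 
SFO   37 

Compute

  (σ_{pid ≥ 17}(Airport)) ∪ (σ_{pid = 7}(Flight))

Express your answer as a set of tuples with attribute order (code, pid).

Filtering on pid ≥ 17 leaves {(CDG, 28), (JFK, 21), (MIA, 36), (SEA, 26), (SEA, 35), (SEA, 40), (SFO, 31)}.
Filtering on pid = 7 leaves {(LAX, 7)}.
Set union of the two operands is {(CDG, 28), (JFK, 21), (LAX, 7), (MIA, 36), (SEA, 26), (SEA, 35), (SEA, 40), (SFO, 31)}.

{(CDG, 28), (JFK, 21), (LAX, 7), (MIA, 36), (SEA, 26), (SEA, 35), (SEA, 40), (SFO, 31)}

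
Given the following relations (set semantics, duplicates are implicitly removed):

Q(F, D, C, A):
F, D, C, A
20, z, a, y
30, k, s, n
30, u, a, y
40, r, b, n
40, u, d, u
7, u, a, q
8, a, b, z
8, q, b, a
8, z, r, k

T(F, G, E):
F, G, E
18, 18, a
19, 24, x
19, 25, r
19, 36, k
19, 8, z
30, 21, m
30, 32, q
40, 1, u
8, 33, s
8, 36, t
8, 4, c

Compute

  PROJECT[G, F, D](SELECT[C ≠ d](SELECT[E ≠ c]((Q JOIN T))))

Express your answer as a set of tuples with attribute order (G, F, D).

{(1, 40, r), (21, 30, k), (21, 30, u), (32, 30, k), (32, 30, u), (33, 8, a), (33, 8, q), (33, 8, z), (36, 8, a), (36, 8, q), (36, 8, z)}

Joining Q and T on F yields {(30, k, s, n, 21, m), (30, k, s, n, 32, q), (30, u, a, y, 21, m), (30, u, a, y, 32, q), (40, r, b, n, 1, u), (40, u, d, u, 1, u), (8, a, b, z, 33, s), (8, a, b, z, 36, t), (8, a, b, z, 4, c), (8, q, b, a, 33, s), (8, q, b, a, 36, t), (8, q, b, a, 4, c), (8, z, r, k, 33, s), (8, z, r, k, 36, t), (8, z, r, k, 4, c)}.
Apply σ_{E ≠ c}; surviving tuples: {(30, k, s, n, 21, m), (30, k, s, n, 32, q), (30, u, a, y, 21, m), (30, u, a, y, 32, q), (40, r, b, n, 1, u), (40, u, d, u, 1, u), (8, a, b, z, 33, s), (8, a, b, z, 36, t), (8, q, b, a, 33, s), (8, q, b, a, 36, t), (8, z, r, k, 33, s), (8, z, r, k, 36, t)}
Apply σ_{C ≠ d}; surviving tuples: {(30, k, s, n, 21, m), (30, k, s, n, 32, q), (30, u, a, y, 21, m), (30, u, a, y, 32, q), (40, r, b, n, 1, u), (8, a, b, z, 33, s), (8, a, b, z, 36, t), (8, q, b, a, 33, s), (8, q, b, a, 36, t), (8, z, r, k, 33, s), (8, z, r, k, 36, t)}
π_{G, F, D} gives {(1, 40, r), (21, 30, k), (21, 30, u), (32, 30, k), (32, 30, u), (33, 8, a), (33, 8, q), (33, 8, z), (36, 8, a), (36, 8, q), (36, 8, z)}.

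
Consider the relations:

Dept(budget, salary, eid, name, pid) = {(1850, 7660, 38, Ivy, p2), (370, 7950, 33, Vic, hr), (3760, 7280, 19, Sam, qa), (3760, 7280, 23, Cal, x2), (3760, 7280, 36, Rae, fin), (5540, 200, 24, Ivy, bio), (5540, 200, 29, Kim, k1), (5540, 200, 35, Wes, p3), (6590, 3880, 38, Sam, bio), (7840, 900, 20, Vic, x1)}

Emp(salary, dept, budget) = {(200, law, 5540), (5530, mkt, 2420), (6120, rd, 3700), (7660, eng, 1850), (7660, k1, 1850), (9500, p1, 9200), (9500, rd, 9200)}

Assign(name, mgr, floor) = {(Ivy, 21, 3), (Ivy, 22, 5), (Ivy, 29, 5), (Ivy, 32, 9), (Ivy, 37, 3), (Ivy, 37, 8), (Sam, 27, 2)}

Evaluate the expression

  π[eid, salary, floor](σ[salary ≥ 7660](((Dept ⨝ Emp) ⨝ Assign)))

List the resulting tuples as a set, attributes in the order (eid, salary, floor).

Joining Dept and Emp on budget, salary yields {(1850, 7660, 38, Ivy, p2, eng), (1850, 7660, 38, Ivy, p2, k1), (5540, 200, 24, Ivy, bio, law), (5540, 200, 29, Kim, k1, law), (5540, 200, 35, Wes, p3, law)}.
Joining (Dept ⨝ Emp) and Assign on name yields {(1850, 7660, 38, Ivy, p2, eng, 21, 3), (1850, 7660, 38, Ivy, p2, eng, 22, 5), (1850, 7660, 38, Ivy, p2, eng, 29, 5), (1850, 7660, 38, Ivy, p2, eng, 32, 9), (1850, 7660, 38, Ivy, p2, eng, 37, 3), (1850, 7660, 38, Ivy, p2, eng, 37, 8), (1850, 7660, 38, Ivy, p2, k1, 21, 3), (1850, 7660, 38, Ivy, p2, k1, 22, 5), (1850, 7660, 38, Ivy, p2, k1, 29, 5), (1850, 7660, 38, Ivy, p2, k1, 32, 9), (1850, 7660, 38, Ivy, p2, k1, 37, 3), (1850, 7660, 38, Ivy, p2, k1, 37, 8), (5540, 200, 24, Ivy, bio, law, 21, 3), (5540, 200, 24, Ivy, bio, law, 22, 5), (5540, 200, 24, Ivy, bio, law, 29, 5), (5540, 200, 24, Ivy, bio, law, 32, 9), (5540, 200, 24, Ivy, bio, law, 37, 3), (5540, 200, 24, Ivy, bio, law, 37, 8)}.
Apply σ_{salary ≥ 7660}; surviving tuples: {(1850, 7660, 38, Ivy, p2, eng, 21, 3), (1850, 7660, 38, Ivy, p2, eng, 22, 5), (1850, 7660, 38, Ivy, p2, eng, 29, 5), (1850, 7660, 38, Ivy, p2, eng, 32, 9), (1850, 7660, 38, Ivy, p2, eng, 37, 3), (1850, 7660, 38, Ivy, p2, eng, 37, 8), (1850, 7660, 38, Ivy, p2, k1, 21, 3), (1850, 7660, 38, Ivy, p2, k1, 22, 5), (1850, 7660, 38, Ivy, p2, k1, 29, 5), (1850, 7660, 38, Ivy, p2, k1, 32, 9), (1850, 7660, 38, Ivy, p2, k1, 37, 3), (1850, 7660, 38, Ivy, p2, k1, 37, 8)}
π_{eid, salary, floor} gives {(38, 7660, 3), (38, 7660, 5), (38, 7660, 8), (38, 7660, 9)} (8 duplicate(s) eliminated).

{(38, 7660, 3), (38, 7660, 5), (38, 7660, 8), (38, 7660, 9)}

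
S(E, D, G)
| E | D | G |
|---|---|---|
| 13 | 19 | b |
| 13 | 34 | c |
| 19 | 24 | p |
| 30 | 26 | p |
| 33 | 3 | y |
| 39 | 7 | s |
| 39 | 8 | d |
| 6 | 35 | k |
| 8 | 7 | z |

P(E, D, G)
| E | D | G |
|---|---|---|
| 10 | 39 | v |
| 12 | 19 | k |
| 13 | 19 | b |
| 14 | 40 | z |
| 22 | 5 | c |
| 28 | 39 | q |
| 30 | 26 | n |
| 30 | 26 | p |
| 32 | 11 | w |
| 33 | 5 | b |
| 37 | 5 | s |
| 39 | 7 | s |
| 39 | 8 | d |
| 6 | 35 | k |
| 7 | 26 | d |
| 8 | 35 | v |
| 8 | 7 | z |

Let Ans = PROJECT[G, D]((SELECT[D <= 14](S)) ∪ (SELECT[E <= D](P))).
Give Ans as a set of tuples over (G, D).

{(b, 19), (d, 26), (d, 8), (k, 19), (k, 35), (q, 39), (s, 7), (v, 35), (v, 39), (y, 3), (z, 40), (z, 7)}

Selection D <= 14: {(33, 3, y), (39, 7, s), (39, 8, d), (8, 7, z)}
Selection E <= D: {(10, 39, v), (12, 19, k), (13, 19, b), (14, 40, z), (28, 39, q), (6, 35, k), (7, 26, d), (8, 35, v)}
Set union of the two operands is {(10, 39, v), (12, 19, k), (13, 19, b), (14, 40, z), (28, 39, q), (33, 3, y), (39, 7, s), (39, 8, d), (6, 35, k), (7, 26, d), (8, 35, v), (8, 7, z)}.
π[G, D]: project onto (G, D) → {(b, 19), (d, 26), (d, 8), (k, 19), (k, 35), (q, 39), (s, 7), (v, 35), (v, 39), (y, 3), (z, 40), (z, 7)}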